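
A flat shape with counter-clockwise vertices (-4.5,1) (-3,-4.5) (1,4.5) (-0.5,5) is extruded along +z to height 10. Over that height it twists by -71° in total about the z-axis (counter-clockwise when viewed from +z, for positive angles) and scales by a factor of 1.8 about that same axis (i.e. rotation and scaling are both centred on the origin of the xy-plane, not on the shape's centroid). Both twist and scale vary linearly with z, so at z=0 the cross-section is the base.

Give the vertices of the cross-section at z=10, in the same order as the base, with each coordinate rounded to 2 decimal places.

Cross-section at z=10: (-0.94,8.24) (-9.42,2.47) (8.24,0.94) (8.22,3.78)

t = z/height = 10/10 = 1
s = 1 + (scale-1)·z/height = 1 + (1.8-1)·10/10 = 1.800000
θ = twist·z/height = -71°·10/10 = -71.0000° = -1.239184 rad
cos θ = 0.325568, sin θ = -0.945519 (intermediates below are computed at full precision and shown rounded to 5 d.p.)
v1: (-4.5,1) → rotate → (-0.51954,4.58040) → ×s → (-0.93517,8.24472) → (-0.94,8.24)
v2: (-3,-4.5) → rotate → (-5.23154,1.37150) → ×s → (-9.41677,2.46870) → (-9.42,2.47)
v3: (1,4.5) → rotate → (4.58040,0.51954) → ×s → (8.24472,0.93517) → (8.24,0.94)
v4: (-0.5,5) → rotate → (4.56481,2.10060) → ×s → (8.21666,3.78108) → (8.22,3.78)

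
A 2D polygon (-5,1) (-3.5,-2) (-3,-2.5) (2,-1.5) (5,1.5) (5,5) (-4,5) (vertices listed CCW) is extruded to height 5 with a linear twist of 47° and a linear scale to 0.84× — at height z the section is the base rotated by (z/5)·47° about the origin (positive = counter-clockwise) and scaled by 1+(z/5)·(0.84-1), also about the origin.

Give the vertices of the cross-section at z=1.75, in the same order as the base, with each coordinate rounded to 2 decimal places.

t = z/height = 1.75/5 = 0.35
s = 1 + (scale-1)·z/height = 1 + (0.84-1)·1.75/5 = 0.944000
θ = twist·z/height = 47°·1.75/5 = 16.4500° = 0.287107 rad
cos θ = 0.959067, sin θ = 0.283179 (intermediates below are computed at full precision and shown rounded to 5 d.p.)
v1: (-5,1) → rotate → (-5.07851,-0.45683) → ×s → (-4.79412,-0.43124) → (-4.79,-0.43)
v2: (-3.5,-2) → rotate → (-2.79038,-2.90926) → ×s → (-2.63412,-2.74634) → (-2.63,-2.75)
v3: (-3,-2.5) → rotate → (-2.16926,-3.24720) → ×s → (-2.04778,-3.06536) → (-2.05,-3.07)
v4: (2,-1.5) → rotate → (2.34290,-0.87224) → ×s → (2.21170,-0.82340) → (2.21,-0.82)
v5: (5,1.5) → rotate → (4.37057,2.85449) → ×s → (4.12582,2.69464) → (4.13,2.69)
v6: (5,5) → rotate → (3.37944,6.21123) → ×s → (3.19019,5.86340) → (3.19,5.86)
v7: (-4,5) → rotate → (-5.25216,3.66262) → ×s → (-4.95804,3.45752) → (-4.96,3.46)

Cross-section at z=1.75: (-4.79,-0.43) (-2.63,-2.75) (-2.05,-3.07) (2.21,-0.82) (4.13,2.69) (3.19,5.86) (-4.96,3.46)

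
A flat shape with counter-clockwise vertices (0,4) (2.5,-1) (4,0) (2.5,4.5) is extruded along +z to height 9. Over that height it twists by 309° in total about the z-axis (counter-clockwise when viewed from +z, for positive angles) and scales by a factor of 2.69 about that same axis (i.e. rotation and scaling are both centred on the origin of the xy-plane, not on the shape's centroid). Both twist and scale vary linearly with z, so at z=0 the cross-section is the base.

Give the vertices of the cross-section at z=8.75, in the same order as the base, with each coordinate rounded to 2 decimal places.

t = z/height = 8.75/9 = 0.972222
s = 1 + (scale-1)·z/height = 1 + (2.69-1)·8.75/9 = 2.643056
θ = twist·z/height = 309°·8.75/9 = 300.4167° = 5.243260 rad
cos θ = 0.506285, sin θ = -0.862366 (intermediates below are computed at full precision and shown rounded to 5 d.p.)
v1: (0,4) → rotate → (3.44947,2.02514) → ×s → (9.11713,5.35255) → (9.12,5.35)
v2: (2.5,-1) → rotate → (0.40335,-2.66220) → ×s → (1.06606,-7.03634) → (1.07,-7.04)
v3: (4,0) → rotate → (2.02514,-3.44947) → ×s → (5.35255,-9.11713) → (5.35,-9.12)
v4: (2.5,4.5) → rotate → (5.14636,0.12236) → ×s → (13.60212,0.32342) → (13.60,0.32)

Cross-section at z=8.75: (9.12,5.35) (1.07,-7.04) (5.35,-9.12) (13.60,0.32)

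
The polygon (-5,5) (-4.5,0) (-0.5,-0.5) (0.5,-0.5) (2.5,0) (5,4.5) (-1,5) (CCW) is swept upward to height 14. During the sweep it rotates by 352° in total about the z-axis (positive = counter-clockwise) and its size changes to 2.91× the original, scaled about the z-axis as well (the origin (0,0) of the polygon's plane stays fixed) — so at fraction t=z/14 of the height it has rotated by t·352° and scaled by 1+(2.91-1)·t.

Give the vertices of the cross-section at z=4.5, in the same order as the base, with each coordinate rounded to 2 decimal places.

t = z/height = 4.5/14 = 0.321429
s = 1 + (scale-1)·z/height = 1 + (2.91-1)·4.5/14 = 1.613929
θ = twist·z/height = 352°·4.5/14 = 113.1429° = 1.974715 rad
cos θ = -0.393025, sin θ = 0.919528 (intermediates below are computed at full precision and shown rounded to 5 d.p.)
v1: (-5,5) → rotate → (-2.63251,-6.56276) → ×s → (-4.24869,-10.59183) → (-4.25,-10.59)
v2: (-4.5,0) → rotate → (1.76861,-4.13787) → ×s → (2.85441,-6.67823) → (2.85,-6.68)
v3: (-0.5,-0.5) → rotate → (0.65628,-0.26325) → ×s → (1.05918,-0.42487) → (1.06,-0.42)
v4: (0.5,-0.5) → rotate → (0.26325,0.65628) → ×s → (0.42487,1.05918) → (0.42,1.06)
v5: (2.5,0) → rotate → (-0.98256,2.29882) → ×s → (-1.58579,3.71013) → (-1.59,3.71)
v6: (5,4.5) → rotate → (-6.10300,2.82903) → ×s → (-9.84981,4.56585) → (-9.85,4.57)
v7: (-1,5) → rotate → (-4.20461,-2.88465) → ×s → (-6.78595,-4.65562) → (-6.79,-4.66)

Cross-section at z=4.5: (-4.25,-10.59) (2.85,-6.68) (1.06,-0.42) (0.42,1.06) (-1.59,3.71) (-9.85,4.57) (-6.79,-4.66)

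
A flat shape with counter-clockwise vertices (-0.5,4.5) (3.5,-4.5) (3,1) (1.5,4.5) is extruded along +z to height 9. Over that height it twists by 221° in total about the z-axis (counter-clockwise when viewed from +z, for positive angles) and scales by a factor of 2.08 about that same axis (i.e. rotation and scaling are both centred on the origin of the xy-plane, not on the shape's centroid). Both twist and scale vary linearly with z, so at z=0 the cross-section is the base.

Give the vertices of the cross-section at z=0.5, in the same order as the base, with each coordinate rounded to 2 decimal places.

t = z/height = 0.5/9 = 0.0555556
s = 1 + (scale-1)·z/height = 1 + (2.08-1)·0.5/9 = 1.060000
θ = twist·z/height = 221°·0.5/9 = 12.2778° = 0.214288 rad
cos θ = 0.977128, sin θ = 0.212651 (intermediates below are computed at full precision and shown rounded to 5 d.p.)
v1: (-0.5,4.5) → rotate → (-1.44550,4.29075) → ×s → (-1.53223,4.54820) → (-1.53,4.55)
v2: (3.5,-4.5) → rotate → (4.37688,-3.65280) → ×s → (4.63949,-3.87196) → (4.64,-3.87)
v3: (3,1) → rotate → (2.71873,1.61508) → ×s → (2.88186,1.71199) → (2.88,1.71)
v4: (1.5,4.5) → rotate → (0.50876,4.71605) → ×s → (0.53929,4.99902) → (0.54,5.00)

Cross-section at z=0.5: (-1.53,4.55) (4.64,-3.87) (2.88,1.71) (0.54,5.00)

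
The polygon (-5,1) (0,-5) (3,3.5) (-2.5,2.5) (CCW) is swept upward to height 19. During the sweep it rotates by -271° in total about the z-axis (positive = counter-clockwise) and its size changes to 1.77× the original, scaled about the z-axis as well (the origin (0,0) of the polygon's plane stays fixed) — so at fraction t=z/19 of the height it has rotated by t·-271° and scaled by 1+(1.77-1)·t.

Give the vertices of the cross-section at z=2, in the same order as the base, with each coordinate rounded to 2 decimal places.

Cross-section at z=2: (-4.23,3.53) (-2.58,-4.75) (4.66,1.78) (-1.08,3.67)

t = z/height = 2/19 = 0.105263
s = 1 + (scale-1)·z/height = 1 + (1.77-1)·2/19 = 1.081053
θ = twist·z/height = -271°·2/19 = -28.5263° = -0.497878 rad
cos θ = 0.878598, sin θ = -0.477562 (intermediates below are computed at full precision and shown rounded to 5 d.p.)
v1: (-5,1) → rotate → (-3.91543,3.26641) → ×s → (-4.23278,3.53116) → (-4.23,3.53)
v2: (0,-5) → rotate → (-2.38781,-4.39299) → ×s → (-2.58135,-4.74905) → (-2.58,-4.75)
v3: (3,3.5) → rotate → (4.30726,1.64241) → ×s → (4.65638,1.77553) → (4.66,1.78)
v4: (-2.5,2.5) → rotate → (-1.00259,3.39040) → ×s → (-1.08385,3.66520) → (-1.08,3.67)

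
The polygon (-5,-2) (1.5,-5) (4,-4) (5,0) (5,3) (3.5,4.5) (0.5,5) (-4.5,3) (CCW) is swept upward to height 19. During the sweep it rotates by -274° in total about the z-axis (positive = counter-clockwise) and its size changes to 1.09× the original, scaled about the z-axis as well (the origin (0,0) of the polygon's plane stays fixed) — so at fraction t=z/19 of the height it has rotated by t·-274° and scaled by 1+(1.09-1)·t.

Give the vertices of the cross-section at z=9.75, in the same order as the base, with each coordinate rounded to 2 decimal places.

Cross-section at z=9.75: (2.71,4.94) (-4.53,3.05) (-5.89,0.58) (-4.04,-3.32) (-2.05,-5.75) (0.16,-5.96) (2.92,-4.37) (5.63,0.56)

t = z/height = 9.75/19 = 0.513158
s = 1 + (scale-1)·z/height = 1 + (1.09-1)·9.75/19 = 1.046184
θ = twist·z/height = -274°·9.75/19 = -140.6053° = -2.454025 rad
cos θ = -0.772792, sin θ = -0.634660 (intermediates below are computed at full precision and shown rounded to 5 d.p.)
v1: (-5,-2) → rotate → (2.59464,4.71888) → ×s → (2.71447,4.93682) → (2.71,4.94)
v2: (1.5,-5) → rotate → (-4.33249,2.91197) → ×s → (-4.53258,3.04646) → (-4.53,3.05)
v3: (4,-4) → rotate → (-5.62981,0.55253) → ×s → (-5.88981,0.57805) → (-5.89,0.58)
v4: (5,0) → rotate → (-3.86396,-3.17330) → ×s → (-4.04241,-3.31985) → (-4.04,-3.32)
v5: (5,3) → rotate → (-1.95998,-5.49167) → ×s → (-2.05050,-5.74530) → (-2.05,-5.75)
v6: (3.5,4.5) → rotate → (0.15120,-5.69887) → ×s → (0.15818,-5.96207) → (0.16,-5.96)
v7: (0.5,5) → rotate → (2.78690,-4.18129) → ×s → (2.91561,-4.37440) → (2.92,-4.37)
v8: (-4.5,3) → rotate → (5.38154,0.53759) → ×s → (5.63008,0.56242) → (5.63,0.56)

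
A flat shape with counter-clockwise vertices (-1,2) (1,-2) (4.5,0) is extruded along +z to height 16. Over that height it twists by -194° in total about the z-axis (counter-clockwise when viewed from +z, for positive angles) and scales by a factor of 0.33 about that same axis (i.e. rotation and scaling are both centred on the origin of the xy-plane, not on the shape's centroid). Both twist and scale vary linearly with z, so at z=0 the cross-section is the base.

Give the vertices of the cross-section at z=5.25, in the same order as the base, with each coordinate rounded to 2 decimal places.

t = z/height = 5.25/16 = 0.328125
s = 1 + (scale-1)·z/height = 1 + (0.33-1)·5.25/16 = 0.780156
θ = twist·z/height = -194°·5.25/16 = -63.6563° = -1.111011 rad
cos θ = 0.443756, sin θ = -0.896148 (intermediates below are computed at full precision and shown rounded to 5 d.p.)
v1: (-1,2) → rotate → (1.34854,1.78366) → ×s → (1.05207,1.39153) → (1.05,1.39)
v2: (1,-2) → rotate → (-1.34854,-1.78366) → ×s → (-1.05207,-1.39153) → (-1.05,-1.39)
v3: (4.5,0) → rotate → (1.99690,-4.03267) → ×s → (1.55789,-3.14611) → (1.56,-3.15)

Cross-section at z=5.25: (1.05,1.39) (-1.05,-1.39) (1.56,-3.15)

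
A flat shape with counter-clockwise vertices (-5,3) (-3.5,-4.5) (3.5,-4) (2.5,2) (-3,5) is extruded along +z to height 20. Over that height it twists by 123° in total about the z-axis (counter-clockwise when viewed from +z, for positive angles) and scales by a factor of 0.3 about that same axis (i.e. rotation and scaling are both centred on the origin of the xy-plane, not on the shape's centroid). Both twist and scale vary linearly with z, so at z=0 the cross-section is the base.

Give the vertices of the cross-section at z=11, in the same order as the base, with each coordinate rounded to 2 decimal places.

t = z/height = 11/20 = 0.55
s = 1 + (scale-1)·z/height = 1 + (0.3-1)·11/20 = 0.615000
θ = twist·z/height = 123°·11/20 = 67.6500° = 1.180715 rad
cos θ = 0.380263, sin θ = 0.924878 (intermediates below are computed at full precision and shown rounded to 5 d.p.)
v1: (-5,3) → rotate → (-4.67595,-3.48360) → ×s → (-2.87571,-2.14241) → (-2.88,-2.14)
v2: (-3.5,-4.5) → rotate → (2.83103,-4.94826) → ×s → (1.74108,-3.04318) → (1.74,-3.04)
v3: (3.5,-4) → rotate → (5.03043,1.71602) → ×s → (3.09372,1.05535) → (3.09,1.06)
v4: (2.5,2) → rotate → (-0.89910,3.07272) → ×s → (-0.55295,1.88972) → (-0.55,1.89)
v5: (-3,5) → rotate → (-5.76518,-0.87332) → ×s → (-3.54559,-0.53709) → (-3.55,-0.54)

Cross-section at z=11: (-2.88,-2.14) (1.74,-3.04) (3.09,1.06) (-0.55,1.89) (-3.55,-0.54)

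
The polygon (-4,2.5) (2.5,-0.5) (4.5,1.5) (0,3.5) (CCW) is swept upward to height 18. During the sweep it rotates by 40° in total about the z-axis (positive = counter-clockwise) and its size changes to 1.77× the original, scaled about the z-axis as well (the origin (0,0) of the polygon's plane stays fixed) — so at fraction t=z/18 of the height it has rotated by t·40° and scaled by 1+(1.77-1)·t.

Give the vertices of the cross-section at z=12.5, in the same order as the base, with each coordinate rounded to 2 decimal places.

Cross-section at z=12.5: (-7.22,0.53) (3.75,1.11) (5.04,5.26) (-2.50,4.75)

t = z/height = 12.5/18 = 0.694444
s = 1 + (scale-1)·z/height = 1 + (1.77-1)·12.5/18 = 1.534722
θ = twist·z/height = 40°·12.5/18 = 27.7778° = 0.484814 rad
cos θ = 0.884762, sin θ = 0.466044 (intermediates below are computed at full precision and shown rounded to 5 d.p.)
v1: (-4,2.5) → rotate → (-4.70416,0.34773) → ×s → (-7.21957,0.53367) → (-7.22,0.53)
v2: (2.5,-0.5) → rotate → (2.44493,0.72273) → ×s → (3.75228,1.10919) → (3.75,1.11)
v3: (4.5,1.5) → rotate → (3.28236,3.42434) → ×s → (5.03752,5.25541) → (5.04,5.26)
v4: (0,3.5) → rotate → (-1.63115,3.09667) → ×s → (-2.50337,4.75252) → (-2.50,4.75)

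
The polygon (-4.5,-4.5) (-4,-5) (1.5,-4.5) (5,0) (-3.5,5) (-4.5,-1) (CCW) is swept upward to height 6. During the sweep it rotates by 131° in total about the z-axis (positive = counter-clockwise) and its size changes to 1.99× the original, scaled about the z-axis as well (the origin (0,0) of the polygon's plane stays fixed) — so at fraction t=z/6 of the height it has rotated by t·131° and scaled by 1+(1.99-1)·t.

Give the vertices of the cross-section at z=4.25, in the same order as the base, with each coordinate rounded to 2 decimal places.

t = z/height = 4.25/6 = 0.708333
s = 1 + (scale-1)·z/height = 1 + (1.99-1)·4.25/6 = 1.701250
θ = twist·z/height = 131°·4.25/6 = 92.7917° = 1.619520 rad
cos θ = -0.048704, sin θ = 0.998813 (intermediates below are computed at full precision and shown rounded to 5 d.p.)
v1: (-4.5,-4.5) → rotate → (4.71383,-4.27549) → ×s → (8.01940,-7.27368) → (8.02,-7.27)
v2: (-4,-5) → rotate → (5.18888,-3.75173) → ×s → (8.82759,-6.38263) → (8.83,-6.38)
v3: (1.5,-4.5) → rotate → (4.42160,1.71739) → ×s → (7.52225,2.92171) → (7.52,2.92)
v4: (5,0) → rotate → (-0.24352,4.99407) → ×s → (-0.41429,8.49616) → (-0.41,8.50)
v5: (-3.5,5) → rotate → (-4.82360,-3.73937) → ×s → (-8.20615,-6.36160) → (-8.21,-6.36)
v6: (-4.5,-1) → rotate → (1.21798,-4.44596) → ×s → (2.07209,-7.56368) → (2.07,-7.56)

Cross-section at z=4.25: (8.02,-7.27) (8.83,-6.38) (7.52,2.92) (-0.41,8.50) (-8.21,-6.36) (2.07,-7.56)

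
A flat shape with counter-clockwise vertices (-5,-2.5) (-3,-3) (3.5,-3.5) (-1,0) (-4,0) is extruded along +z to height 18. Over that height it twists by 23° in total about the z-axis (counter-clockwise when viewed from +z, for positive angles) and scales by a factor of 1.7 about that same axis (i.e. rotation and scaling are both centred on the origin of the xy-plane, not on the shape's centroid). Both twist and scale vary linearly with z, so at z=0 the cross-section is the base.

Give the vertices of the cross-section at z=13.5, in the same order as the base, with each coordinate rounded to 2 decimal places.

t = z/height = 13.5/18 = 0.75
s = 1 + (scale-1)·z/height = 1 + (1.7-1)·13.5/18 = 1.525000
θ = twist·z/height = 23°·13.5/18 = 17.2500° = 0.301069 rad
cos θ = 0.955020, sin θ = 0.296542 (intermediates below are computed at full precision and shown rounded to 5 d.p.)
v1: (-5,-2.5) → rotate → (-4.03375,-3.87026) → ×s → (-6.15146,-5.90214) → (-6.15,-5.90)
v2: (-3,-3) → rotate → (-1.97544,-3.75468) → ×s → (-3.01254,-5.72589) → (-3.01,-5.73)
v3: (3.5,-3.5) → rotate → (4.38047,-2.30467) → ×s → (6.68021,-3.51463) → (6.68,-3.51)
v4: (-1,0) → rotate → (-0.95502,-0.29654) → ×s → (-1.45641,-0.45223) → (-1.46,-0.45)
v5: (-4,0) → rotate → (-3.82008,-1.18617) → ×s → (-5.82562,-1.80890) → (-5.83,-1.81)

Cross-section at z=13.5: (-6.15,-5.90) (-3.01,-5.73) (6.68,-3.51) (-1.46,-0.45) (-5.83,-1.81)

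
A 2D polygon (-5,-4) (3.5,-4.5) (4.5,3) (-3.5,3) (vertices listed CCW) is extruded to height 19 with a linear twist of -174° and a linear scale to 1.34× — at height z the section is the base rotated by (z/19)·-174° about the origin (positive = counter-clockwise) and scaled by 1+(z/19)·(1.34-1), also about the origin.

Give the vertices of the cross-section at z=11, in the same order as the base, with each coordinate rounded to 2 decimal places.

Cross-section at z=11: (-3.59,6.77) (-6.07,-3.11) (2.52,-5.96) (4.31,3.45)

t = z/height = 11/19 = 0.578947
s = 1 + (scale-1)·z/height = 1 + (1.34-1)·11/19 = 1.196842
θ = twist·z/height = -174°·11/19 = -100.7368° = -1.758190 rad
cos θ = -0.186298, sin θ = -0.982493 (intermediates below are computed at full precision and shown rounded to 5 d.p.)
v1: (-5,-4) → rotate → (-2.99848,5.65766) → ×s → (-3.58871,6.77133) → (-3.59,6.77)
v2: (3.5,-4.5) → rotate → (-5.07326,-2.60038) → ×s → (-6.07190,-3.11225) → (-6.07,-3.11)
v3: (4.5,3) → rotate → (2.10914,-4.98011) → ×s → (2.52430,-5.96041) → (2.52,-5.96)
v4: (-3.5,3) → rotate → (3.59952,2.87983) → ×s → (4.30806,3.44670) → (4.31,3.45)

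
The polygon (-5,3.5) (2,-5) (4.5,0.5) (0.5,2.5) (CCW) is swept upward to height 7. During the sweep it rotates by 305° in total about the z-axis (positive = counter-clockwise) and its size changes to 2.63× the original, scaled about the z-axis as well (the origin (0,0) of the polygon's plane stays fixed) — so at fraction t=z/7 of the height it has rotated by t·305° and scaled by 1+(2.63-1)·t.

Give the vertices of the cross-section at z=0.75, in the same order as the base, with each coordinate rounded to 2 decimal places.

Cross-section at z=0.75: (-7.16,0.29) (5.15,-3.68) (4.13,3.35) (-1.09,2.79)

t = z/height = 0.75/7 = 0.107143
s = 1 + (scale-1)·z/height = 1 + (2.63-1)·0.75/7 = 1.174643
θ = twist·z/height = 305°·0.75/7 = 32.6786° = 0.570349 rad
cos θ = 0.841713, sin θ = 0.539926 (intermediates below are computed at full precision and shown rounded to 5 d.p.)
v1: (-5,3.5) → rotate → (-6.09830,0.24637) → ×s → (-7.16333,0.28939) → (-7.16,0.29)
v2: (2,-5) → rotate → (4.38305,-3.12871) → ×s → (5.14852,-3.67512) → (5.15,-3.68)
v3: (4.5,0.5) → rotate → (3.51774,2.85052) → ×s → (4.13209,3.34834) → (4.13,3.35)
v4: (0.5,2.5) → rotate → (-0.92896,2.37424) → ×s → (-1.09119,2.78889) → (-1.09,2.79)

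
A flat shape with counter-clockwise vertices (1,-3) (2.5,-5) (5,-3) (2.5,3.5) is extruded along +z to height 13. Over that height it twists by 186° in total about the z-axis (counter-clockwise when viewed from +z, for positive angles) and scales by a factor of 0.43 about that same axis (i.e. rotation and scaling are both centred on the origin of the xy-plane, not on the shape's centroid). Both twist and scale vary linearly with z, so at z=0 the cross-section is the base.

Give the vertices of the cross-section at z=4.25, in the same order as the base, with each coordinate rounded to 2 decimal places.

Cross-section at z=4.25: (2.53,-0.48) (4.54,-0.21) (4.12,2.36) (-1.49,3.16)

t = z/height = 4.25/13 = 0.326923
s = 1 + (scale-1)·z/height = 1 + (0.43-1)·4.25/13 = 0.813654
θ = twist·z/height = 186°·4.25/13 = 60.8077° = 1.061294 rad
cos θ = 0.487742, sin θ = 0.872988 (intermediates below are computed at full precision and shown rounded to 5 d.p.)
v1: (1,-3) → rotate → (3.10671,-0.59024) → ×s → (2.52778,-0.48025) → (2.53,-0.48)
v2: (2.5,-5) → rotate → (5.58429,-0.25624) → ×s → (4.54368,-0.20849) → (4.54,-0.21)
v3: (5,-3) → rotate → (5.05768,2.90171) → ×s → (4.11520,2.36099) → (4.12,2.36)
v4: (2.5,3.5) → rotate → (-1.83610,3.88957) → ×s → (-1.49395,3.16476) → (-1.49,3.16)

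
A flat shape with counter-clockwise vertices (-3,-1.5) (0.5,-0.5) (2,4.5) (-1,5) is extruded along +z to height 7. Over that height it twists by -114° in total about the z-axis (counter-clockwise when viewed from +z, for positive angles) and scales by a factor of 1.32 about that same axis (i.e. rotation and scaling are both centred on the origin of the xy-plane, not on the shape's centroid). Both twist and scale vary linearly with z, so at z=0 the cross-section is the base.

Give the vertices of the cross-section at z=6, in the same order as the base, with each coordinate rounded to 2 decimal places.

t = z/height = 6/7 = 0.857143
s = 1 + (scale-1)·z/height = 1 + (1.32-1)·6/7 = 1.274286
θ = twist·z/height = -114°·6/7 = -97.7143° = -1.705436 rad
cos θ = -0.134233, sin θ = -0.990950 (intermediates below are computed at full precision and shown rounded to 5 d.p.)
v1: (-3,-1.5) → rotate → (-1.08372,3.17420) → ×s → (-1.38098,4.04484) → (-1.38,4.04)
v2: (0.5,-0.5) → rotate → (-0.56259,-0.42836) → ×s → (-0.71690,-0.54585) → (-0.72,-0.55)
v3: (2,4.5) → rotate → (4.19081,-2.58595) → ×s → (5.34029,-3.29524) → (5.34,-3.30)
v4: (-1,5) → rotate → (5.08898,0.31978) → ×s → (6.48482,0.40750) → (6.48,0.41)

Cross-section at z=6: (-1.38,4.04) (-0.72,-0.55) (5.34,-3.30) (6.48,0.41)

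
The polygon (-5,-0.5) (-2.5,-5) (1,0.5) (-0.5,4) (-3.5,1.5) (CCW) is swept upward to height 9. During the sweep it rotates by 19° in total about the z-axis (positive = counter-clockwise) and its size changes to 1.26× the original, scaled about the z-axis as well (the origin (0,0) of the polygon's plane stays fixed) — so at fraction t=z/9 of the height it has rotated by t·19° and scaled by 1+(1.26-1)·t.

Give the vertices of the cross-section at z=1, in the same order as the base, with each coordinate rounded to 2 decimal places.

Cross-section at z=1: (-5.12,-0.70) (-2.38,-5.24) (1.01,0.55) (-0.67,4.09) (-3.66,1.41)

t = z/height = 1/9 = 0.111111
s = 1 + (scale-1)·z/height = 1 + (1.26-1)·1/9 = 1.028889
θ = twist·z/height = 19°·1/9 = 2.1111° = 0.036846 rad
cos θ = 0.999321, sin θ = 0.036838 (intermediates below are computed at full precision and shown rounded to 5 d.p.)
v1: (-5,-0.5) → rotate → (-4.97819,-0.68385) → ×s → (-5.12200,-0.70360) → (-5.12,-0.70)
v2: (-2.5,-5) → rotate → (-2.31412,-5.08870) → ×s → (-2.38097,-5.23571) → (-2.38,-5.24)
v3: (1,0.5) → rotate → (0.98090,0.53650) → ×s → (1.00924,0.55200) → (1.01,0.55)
v4: (-0.5,4) → rotate → (-0.64701,3.97887) → ×s → (-0.66570,4.09381) → (-0.67,4.09)
v5: (-3.5,1.5) → rotate → (-3.55288,1.37005) → ×s → (-3.65552,1.40963) → (-3.66,1.41)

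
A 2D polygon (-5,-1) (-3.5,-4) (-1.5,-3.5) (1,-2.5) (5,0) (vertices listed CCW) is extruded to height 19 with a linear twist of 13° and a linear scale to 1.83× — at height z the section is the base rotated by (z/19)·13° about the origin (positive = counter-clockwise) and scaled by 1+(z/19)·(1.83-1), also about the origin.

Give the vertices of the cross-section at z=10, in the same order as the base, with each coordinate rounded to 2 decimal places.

Cross-section at z=10: (-6.96,-2.28) (-4.31,-6.31) (-1.54,-5.25) (1.85,-3.40) (7.13,0.86)

t = z/height = 10/19 = 0.526316
s = 1 + (scale-1)·z/height = 1 + (1.83-1)·10/19 = 1.436842
θ = twist·z/height = 13°·10/19 = 6.8421° = 0.119417 rad
cos θ = 0.992878, sin θ = 0.119134 (intermediates below are computed at full precision and shown rounded to 5 d.p.)
v1: (-5,-1) → rotate → (-4.84526,-1.58855) → ×s → (-6.96187,-2.28249) → (-6.96,-2.28)
v2: (-3.5,-4) → rotate → (-2.99854,-4.38848) → ×s → (-4.30843,-6.30555) → (-4.31,-6.31)
v3: (-1.5,-3.5) → rotate → (-1.07235,-3.65377) → ×s → (-1.54080,-5.24990) → (-1.54,-5.25)
v4: (1,-2.5) → rotate → (1.29071,-2.36306) → ×s → (1.85455,-3.39535) → (1.85,-3.40)
v5: (5,0) → rotate → (4.96439,0.59567) → ×s → (7.13305,0.85588) → (7.13,0.86)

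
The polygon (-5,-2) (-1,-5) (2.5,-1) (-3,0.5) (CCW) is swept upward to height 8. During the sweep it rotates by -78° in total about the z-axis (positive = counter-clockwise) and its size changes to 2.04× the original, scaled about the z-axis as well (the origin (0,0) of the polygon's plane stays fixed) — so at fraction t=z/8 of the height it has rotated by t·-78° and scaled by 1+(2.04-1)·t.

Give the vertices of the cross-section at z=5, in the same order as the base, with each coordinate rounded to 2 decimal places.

Cross-section at z=5: (-7.92,4.03) (-7.29,-4.20) (1.48,-4.19) (-2.64,4.27)

t = z/height = 5/8 = 0.625
s = 1 + (scale-1)·z/height = 1 + (2.04-1)·5/8 = 1.650000
θ = twist·z/height = -78°·5/8 = -48.7500° = -0.850848 rad
cos θ = 0.659346, sin θ = -0.751840 (intermediates below are computed at full precision and shown rounded to 5 d.p.)
v1: (-5,-2) → rotate → (-4.80041,2.44051) → ×s → (-7.92067,4.02684) → (-7.92,4.03)
v2: (-1,-5) → rotate → (-4.41854,-2.54489) → ×s → (-7.29060,-4.19907) → (-7.29,-4.20)
v3: (2.5,-1) → rotate → (0.89652,-2.53895) → ×s → (1.47927,-4.18926) → (1.48,-4.19)
v4: (-3,0.5) → rotate → (-1.60212,2.58519) → ×s → (-2.64349,4.26557) → (-2.64,4.27)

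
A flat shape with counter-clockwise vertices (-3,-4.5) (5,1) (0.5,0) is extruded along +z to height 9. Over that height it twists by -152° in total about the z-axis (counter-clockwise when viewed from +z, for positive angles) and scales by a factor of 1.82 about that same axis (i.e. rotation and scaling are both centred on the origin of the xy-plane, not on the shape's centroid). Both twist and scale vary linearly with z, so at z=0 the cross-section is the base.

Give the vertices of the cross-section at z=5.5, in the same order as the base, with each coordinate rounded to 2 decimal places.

Cross-section at z=5.5: (-6.52,4.84) (1.12,-7.57) (-0.04,-0.75)

t = z/height = 5.5/9 = 0.611111
s = 1 + (scale-1)·z/height = 1 + (1.82-1)·5.5/9 = 1.501111
θ = twist·z/height = -152°·5.5/9 = -92.8889° = -1.621217 rad
cos θ = -0.050399, sin θ = -0.998729 (intermediates below are computed at full precision and shown rounded to 5 d.p.)
v1: (-3,-4.5) → rotate → (-4.34308,3.22298) → ×s → (-6.51945,4.83806) → (-6.52,4.84)
v2: (5,1) → rotate → (0.74673,-5.04405) → ×s → (1.12093,-7.57167) → (1.12,-7.57)
v3: (0.5,0) → rotate → (-0.02520,-0.49936) → ×s → (-0.03783,-0.74960) → (-0.04,-0.75)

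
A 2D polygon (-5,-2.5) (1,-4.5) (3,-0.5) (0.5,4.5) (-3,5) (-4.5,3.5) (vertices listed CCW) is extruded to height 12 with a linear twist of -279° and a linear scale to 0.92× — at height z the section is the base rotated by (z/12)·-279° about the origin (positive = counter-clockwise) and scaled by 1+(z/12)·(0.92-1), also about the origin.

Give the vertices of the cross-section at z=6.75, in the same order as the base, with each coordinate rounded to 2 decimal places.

t = z/height = 6.75/12 = 0.5625
s = 1 + (scale-1)·z/height = 1 + (0.92-1)·6.75/12 = 0.955000
θ = twist·z/height = -279°·6.75/12 = -156.9375° = -2.739076 rad
cos θ = -0.920078, sin θ = -0.391735 (intermediates below are computed at full precision and shown rounded to 5 d.p.)
v1: (-5,-2.5) → rotate → (3.62105,4.25887) → ×s → (3.45811,4.06722) → (3.46,4.07)
v2: (1,-4.5) → rotate → (-2.68289,3.74862) → ×s → (-2.56216,3.57993) → (-2.56,3.58)
v3: (3,-0.5) → rotate → (-2.95610,-0.71517) → ×s → (-2.82308,-0.68298) → (-2.82,-0.68)
v4: (0.5,4.5) → rotate → (1.30277,-4.33622) → ×s → (1.24414,-4.14109) → (1.24,-4.14)
v5: (-3,5) → rotate → (4.71891,-3.42519) → ×s → (4.50656,-3.27105) → (4.51,-3.27)
v6: (-4.5,3.5) → rotate → (5.51142,-1.45747) → ×s → (5.26341,-1.39188) → (5.26,-1.39)

Cross-section at z=6.75: (3.46,4.07) (-2.56,3.58) (-2.82,-0.68) (1.24,-4.14) (4.51,-3.27) (5.26,-1.39)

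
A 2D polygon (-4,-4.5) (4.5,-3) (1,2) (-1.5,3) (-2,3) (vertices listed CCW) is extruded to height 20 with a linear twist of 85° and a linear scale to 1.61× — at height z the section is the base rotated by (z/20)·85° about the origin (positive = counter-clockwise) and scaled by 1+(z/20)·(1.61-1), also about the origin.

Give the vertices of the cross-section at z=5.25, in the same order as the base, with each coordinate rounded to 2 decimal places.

t = z/height = 5.25/20 = 0.2625
s = 1 + (scale-1)·z/height = 1 + (1.61-1)·5.25/20 = 1.160125
θ = twist·z/height = 85°·5.25/20 = 22.3125° = 0.389427 rad
cos θ = 0.925127, sin θ = 0.379658 (intermediates below are computed at full precision and shown rounded to 5 d.p.)
v1: (-4,-4.5) → rotate → (-1.99205,-5.68170) → ×s → (-2.31102,-6.59149) → (-2.31,-6.59)
v2: (4.5,-3) → rotate → (5.30205,-1.06692) → ×s → (6.15104,-1.23776) → (6.15,-1.24)
v3: (1,2) → rotate → (0.16581,2.22991) → ×s → (0.19236,2.58698) → (0.19,2.59)
v4: (-1.5,3) → rotate → (-2.52666,2.20589) → ×s → (-2.93125,2.55911) → (-2.93,2.56)
v5: (-2,3) → rotate → (-2.98923,2.01606) → ×s → (-3.46788,2.33889) → (-3.47,2.34)

Cross-section at z=5.25: (-2.31,-6.59) (6.15,-1.24) (0.19,2.59) (-2.93,2.56) (-3.47,2.34)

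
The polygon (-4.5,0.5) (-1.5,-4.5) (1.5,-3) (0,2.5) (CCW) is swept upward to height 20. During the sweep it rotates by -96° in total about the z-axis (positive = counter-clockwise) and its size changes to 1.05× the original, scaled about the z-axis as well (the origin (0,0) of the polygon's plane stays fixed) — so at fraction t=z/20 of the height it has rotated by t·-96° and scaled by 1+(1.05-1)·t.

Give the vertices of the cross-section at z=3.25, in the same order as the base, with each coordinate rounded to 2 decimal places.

Cross-section at z=3.25: (-4.23,1.71) (-2.68,-3.96) (0.64,-3.32) (0.68,2.43)

t = z/height = 3.25/20 = 0.1625
s = 1 + (scale-1)·z/height = 1 + (1.05-1)·3.25/20 = 1.008125
θ = twist·z/height = -96°·3.25/20 = -15.6000° = -0.272271 rad
cos θ = 0.963163, sin θ = -0.268920 (intermediates below are computed at full precision and shown rounded to 5 d.p.)
v1: (-4.5,0.5) → rotate → (-4.19977,1.69172) → ×s → (-4.23389,1.70547) → (-4.23,1.71)
v2: (-1.5,-4.5) → rotate → (-2.65488,-3.93085) → ×s → (-2.67645,-3.96279) → (-2.68,-3.96)
v3: (1.5,-3) → rotate → (0.63798,-3.29287) → ×s → (0.64317,-3.31962) → (0.64,-3.32)
v4: (0,2.5) → rotate → (0.67230,2.40791) → ×s → (0.67776,2.42747) → (0.68,2.43)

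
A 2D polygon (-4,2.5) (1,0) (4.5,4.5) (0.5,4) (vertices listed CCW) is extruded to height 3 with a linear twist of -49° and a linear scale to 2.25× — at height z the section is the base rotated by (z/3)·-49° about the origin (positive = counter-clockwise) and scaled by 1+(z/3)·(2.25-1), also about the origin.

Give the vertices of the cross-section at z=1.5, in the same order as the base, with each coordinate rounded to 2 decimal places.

Cross-section at z=1.5: (-4.23,6.39) (1.48,-0.67) (9.69,3.62) (3.43,5.58)

t = z/height = 1.5/3 = 0.5
s = 1 + (scale-1)·z/height = 1 + (2.25-1)·1.5/3 = 1.625000
θ = twist·z/height = -49°·1.5/3 = -24.5000° = -0.427606 rad
cos θ = 0.909961, sin θ = -0.414693 (intermediates below are computed at full precision and shown rounded to 5 d.p.)
v1: (-4,2.5) → rotate → (-2.60311,3.93368) → ×s → (-4.23006,6.39222) → (-4.23,6.39)
v2: (1,0) → rotate → (0.90996,-0.41469) → ×s → (1.47869,-0.67388) → (1.48,-0.67)
v3: (4.5,4.5) → rotate → (5.96095,2.22871) → ×s → (9.68654,3.62165) → (9.69,3.62)
v4: (0.5,4) → rotate → (2.11375,3.43250) → ×s → (3.43485,5.57781) → (3.43,5.58)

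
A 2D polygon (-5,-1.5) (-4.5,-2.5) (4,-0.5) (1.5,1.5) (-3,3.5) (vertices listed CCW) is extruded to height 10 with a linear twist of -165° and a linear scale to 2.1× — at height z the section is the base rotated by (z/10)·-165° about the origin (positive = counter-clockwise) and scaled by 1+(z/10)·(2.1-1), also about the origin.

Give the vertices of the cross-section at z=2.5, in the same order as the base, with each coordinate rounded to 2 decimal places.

t = z/height = 2.5/10 = 0.25
s = 1 + (scale-1)·z/height = 1 + (2.1-1)·2.5/10 = 1.275000
θ = twist·z/height = -165°·2.5/10 = -41.2500° = -0.719948 rad
cos θ = 0.751840, sin θ = -0.659346 (intermediates below are computed at full precision and shown rounded to 5 d.p.)
v1: (-5,-1.5) → rotate → (-4.74822,2.16897) → ×s → (-6.05398,2.76544) → (-6.05,2.77)
v2: (-4.5,-2.5) → rotate → (-5.03164,1.08746) → ×s → (-6.41535,1.38651) → (-6.42,1.39)
v3: (4,-0.5) → rotate → (2.67769,-3.01330) → ×s → (3.41405,-3.84196) → (3.41,-3.84)
v4: (1.5,1.5) → rotate → (2.11678,0.13874) → ×s → (2.69889,0.17689) → (2.70,0.18)
v5: (-3,3.5) → rotate → (0.05219,4.60948) → ×s → (0.06654,5.87708) → (0.07,5.88)

Cross-section at z=2.5: (-6.05,2.77) (-6.42,1.39) (3.41,-3.84) (2.70,0.18) (0.07,5.88)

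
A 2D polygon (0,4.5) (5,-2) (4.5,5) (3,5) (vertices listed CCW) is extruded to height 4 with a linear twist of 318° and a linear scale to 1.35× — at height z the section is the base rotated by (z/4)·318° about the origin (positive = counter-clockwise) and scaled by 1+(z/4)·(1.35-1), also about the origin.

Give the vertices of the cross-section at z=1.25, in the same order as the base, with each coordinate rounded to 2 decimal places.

Cross-section at z=1.25: (-4.93,-0.81) (1.29,5.83) (-6.29,4.02) (-6.01,2.38)

t = z/height = 1.25/4 = 0.3125
s = 1 + (scale-1)·z/height = 1 + (1.35-1)·1.25/4 = 1.109375
θ = twist·z/height = 318°·1.25/4 = 99.3750° = 1.734421 rad
cos θ = -0.162895, sin θ = 0.986643 (intermediates below are computed at full precision and shown rounded to 5 d.p.)
v1: (0,4.5) → rotate → (-4.43989,-0.73303) → ×s → (-4.92551,-0.81320) → (-4.93,-0.81)
v2: (5,-2) → rotate → (1.15881,5.25901) → ×s → (1.28555,5.83421) → (1.29,5.83)
v3: (4.5,5) → rotate → (-5.66625,3.62542) → ×s → (-6.28599,4.02195) → (-6.29,4.02)
v4: (3,5) → rotate → (-5.42190,2.14545) → ×s → (-6.01492,2.38011) → (-6.01,2.38)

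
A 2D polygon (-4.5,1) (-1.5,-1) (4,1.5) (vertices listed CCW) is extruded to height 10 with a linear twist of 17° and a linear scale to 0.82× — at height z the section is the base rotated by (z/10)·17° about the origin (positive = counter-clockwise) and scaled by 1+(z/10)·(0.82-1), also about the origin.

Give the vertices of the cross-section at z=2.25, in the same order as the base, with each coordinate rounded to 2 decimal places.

t = z/height = 2.25/10 = 0.225
s = 1 + (scale-1)·z/height = 1 + (0.82-1)·2.25/10 = 0.959500
θ = twist·z/height = 17°·2.25/10 = 3.8250° = 0.066759 rad
cos θ = 0.997772, sin θ = 0.066709 (intermediates below are computed at full precision and shown rounded to 5 d.p.)
v1: (-4.5,1) → rotate → (-4.55669,0.69758) → ×s → (-4.37214,0.66933) → (-4.37,0.67)
v2: (-1.5,-1) → rotate → (-1.42995,-1.09784) → ×s → (-1.37204,-1.05337) → (-1.37,-1.05)
v3: (4,1.5) → rotate → (3.89103,1.76350) → ×s → (3.73344,1.69207) → (3.73,1.69)

Cross-section at z=2.25: (-4.37,0.67) (-1.37,-1.05) (3.73,1.69)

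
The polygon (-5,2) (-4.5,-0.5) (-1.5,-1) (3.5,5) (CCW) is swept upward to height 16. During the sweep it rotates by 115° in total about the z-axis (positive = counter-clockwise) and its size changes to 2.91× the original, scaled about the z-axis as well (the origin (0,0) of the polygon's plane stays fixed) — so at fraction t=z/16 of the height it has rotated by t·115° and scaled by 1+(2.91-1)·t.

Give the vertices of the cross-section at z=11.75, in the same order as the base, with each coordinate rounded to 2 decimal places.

t = z/height = 11.75/16 = 0.734375
s = 1 + (scale-1)·z/height = 1 + (2.91-1)·11.75/16 = 2.402656
θ = twist·z/height = 115°·11.75/16 = 84.4531° = 1.473985 rad
cos θ = 0.096660, sin θ = 0.995317 (intermediates below are computed at full precision and shown rounded to 5 d.p.)
v1: (-5,2) → rotate → (-2.47394,-4.78327) → ×s → (-5.94402,-11.49255) → (-5.94,-11.49)
v2: (-4.5,-0.5) → rotate → (0.06269,-4.52726) → ×s → (0.15062,-10.87745) → (0.15,-10.88)
v3: (-1.5,-1) → rotate → (0.85033,-1.58964) → ×s → (2.04304,-3.81935) → (2.04,-3.82)
v4: (3.5,5) → rotate → (-4.63828,3.96691) → ×s → (-11.14419,9.53112) → (-11.14,9.53)

Cross-section at z=11.75: (-5.94,-11.49) (0.15,-10.88) (2.04,-3.82) (-11.14,9.53)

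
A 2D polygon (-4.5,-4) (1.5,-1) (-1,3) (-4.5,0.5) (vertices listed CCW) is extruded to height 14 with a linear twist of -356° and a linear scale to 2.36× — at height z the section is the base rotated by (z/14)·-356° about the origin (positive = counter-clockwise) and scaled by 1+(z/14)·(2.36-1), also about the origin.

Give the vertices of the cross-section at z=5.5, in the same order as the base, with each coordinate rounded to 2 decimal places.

Cross-section at z=5.5: (1.32,9.14) (-2.75,-0.31) (4.14,-2.53) (5.77,3.86)

t = z/height = 5.5/14 = 0.392857
s = 1 + (scale-1)·z/height = 1 + (2.36-1)·5.5/14 = 1.534286
θ = twist·z/height = -356°·5.5/14 = -139.8571° = -2.440968 rad
cos θ = -0.764439, sin θ = -0.644696 (intermediates below are computed at full precision and shown rounded to 5 d.p.)
v1: (-4.5,-4) → rotate → (0.86119,5.95889) → ×s → (1.32132,9.14264) → (1.32,9.14)
v2: (1.5,-1) → rotate → (-1.79135,-0.20260) → ×s → (-2.74845,-0.31085) → (-2.75,-0.31)
v3: (-1,3) → rotate → (2.69853,-1.64862) → ×s → (4.14031,-2.52946) → (4.14,-2.53)
v4: (-4.5,0.5) → rotate → (3.76233,2.51891) → ×s → (5.77248,3.86473) → (5.77,3.86)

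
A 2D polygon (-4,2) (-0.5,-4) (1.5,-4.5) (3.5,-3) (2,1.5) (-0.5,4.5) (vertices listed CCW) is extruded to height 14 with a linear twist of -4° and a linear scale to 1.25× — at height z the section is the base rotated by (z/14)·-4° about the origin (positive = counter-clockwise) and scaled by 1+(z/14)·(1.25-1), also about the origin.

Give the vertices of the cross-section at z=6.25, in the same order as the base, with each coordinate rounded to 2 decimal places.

t = z/height = 6.25/14 = 0.446429
s = 1 + (scale-1)·z/height = 1 + (1.25-1)·6.25/14 = 1.111607
θ = twist·z/height = -4°·6.25/14 = -1.7857° = -0.031167 rad
cos θ = 0.999514, sin θ = -0.031162 (intermediates below are computed at full precision and shown rounded to 5 d.p.)
v1: (-4,2) → rotate → (-3.93573,2.12367) → ×s → (-4.37499,2.36069) → (-4.37,2.36)
v2: (-0.5,-4) → rotate → (-0.62440,-3.98248) → ×s → (-0.69409,-4.42695) → (-0.69,-4.43)
v3: (1.5,-4.5) → rotate → (1.35904,-4.54456) → ×s → (1.51072,-5.05176) → (1.51,-5.05)
v4: (3.5,-3) → rotate → (3.40482,-3.10761) → ×s → (3.78482,-3.45444) → (3.78,-3.45)
v5: (2,1.5) → rotate → (2.04577,1.43695) → ×s → (2.27409,1.59732) → (2.27,1.60)
v6: (-0.5,4.5) → rotate → (-0.35953,4.51340) → ×s → (-0.39966,5.01712) → (-0.40,5.02)

Cross-section at z=6.25: (-4.37,2.36) (-0.69,-4.43) (1.51,-5.05) (3.78,-3.45) (2.27,1.60) (-0.40,5.02)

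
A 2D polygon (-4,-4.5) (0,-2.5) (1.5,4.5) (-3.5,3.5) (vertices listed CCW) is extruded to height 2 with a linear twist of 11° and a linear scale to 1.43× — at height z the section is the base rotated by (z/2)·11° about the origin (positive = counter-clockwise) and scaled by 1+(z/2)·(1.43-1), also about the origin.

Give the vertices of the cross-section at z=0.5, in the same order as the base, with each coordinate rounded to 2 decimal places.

Cross-section at z=0.5: (-4.19,-5.19) (0.13,-2.77) (1.42,5.06) (-4.06,3.69)

t = z/height = 0.5/2 = 0.25
s = 1 + (scale-1)·z/height = 1 + (1.43-1)·0.5/2 = 1.107500
θ = twist·z/height = 11°·0.5/2 = 2.7500° = 0.047997 rad
cos θ = 0.998848, sin θ = 0.047978 (intermediates below are computed at full precision and shown rounded to 5 d.p.)
v1: (-4,-4.5) → rotate → (-3.77949,-4.68673) → ×s → (-4.18579,-5.19055) → (-4.19,-5.19)
v2: (0,-2.5) → rotate → (0.11995,-2.49712) → ×s → (0.13284,-2.76556) → (0.13,-2.77)
v3: (1.5,4.5) → rotate → (1.28237,4.56678) → ×s → (1.42023,5.05771) → (1.42,5.06)
v4: (-3.5,3.5) → rotate → (-3.66389,3.32805) → ×s → (-4.05776,3.68581) → (-4.06,3.69)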